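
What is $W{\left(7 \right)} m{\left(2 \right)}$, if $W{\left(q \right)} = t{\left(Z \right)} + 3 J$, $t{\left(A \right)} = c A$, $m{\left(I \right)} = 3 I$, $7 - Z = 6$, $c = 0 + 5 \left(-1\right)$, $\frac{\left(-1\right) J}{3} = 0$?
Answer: $-30$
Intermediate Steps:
$J = 0$ ($J = \left(-3\right) 0 = 0$)
$c = -5$ ($c = 0 - 5 = -5$)
$Z = 1$ ($Z = 7 - 6 = 1$)
$t{\left(A \right)} = - 5 A$
$W{\left(q \right)} = -5$ ($W{\left(q \right)} = \left(-5\right) 1 + 3 \cdot 0 = -5 + 0 = -5$)
$W{\left(7 \right)} m{\left(2 \right)} = - 5 \cdot 3 \cdot 2 = \left(-5\right) 6 = -30$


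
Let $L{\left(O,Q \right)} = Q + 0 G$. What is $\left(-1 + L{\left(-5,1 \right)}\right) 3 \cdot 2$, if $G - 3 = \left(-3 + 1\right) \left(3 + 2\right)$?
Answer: $0$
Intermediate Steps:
$G = -7$ ($G = 3 + \left(-3 + 1\right) \left(3 + 2\right) = 3 - 10 = -7$)
$L{\left(O,Q \right)} = Q$ ($L{\left(O,Q \right)} = Q + 0 \left(-7\right) = Q + 0 = Q$)
$\left(-1 + L{\left(-5,1 \right)}\right) 3 \cdot 2 = \left(-1 + 1\right) 3 \cdot 2 = 0 \cdot 6 = 0$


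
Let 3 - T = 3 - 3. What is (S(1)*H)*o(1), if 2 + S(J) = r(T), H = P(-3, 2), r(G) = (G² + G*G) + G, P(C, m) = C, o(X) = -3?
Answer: 171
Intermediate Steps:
T = 3 (T = 3 - (3 - 3) = 3 - 1*0 = 3 + 0 = 3)
r(G) = G + 2*G² (r(G) = (G² + G²) + G = 2*G² + G = G + 2*G²)
H = -3
S(J) = 19 (S(J) = -2 + 3*(1 + 2*3) = -2 + 3*(1 + 6) = -2 + 3*7 = -2 + 21 = 19)
(S(1)*H)*o(1) = (19*(-3))*(-3) = -57*(-3) = 171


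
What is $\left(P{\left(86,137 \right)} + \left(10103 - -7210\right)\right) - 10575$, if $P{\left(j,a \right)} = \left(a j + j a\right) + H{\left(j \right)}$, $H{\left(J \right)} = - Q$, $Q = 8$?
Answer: $30294$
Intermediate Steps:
$H{\left(J \right)} = -8$ ($H{\left(J \right)} = \left(-1\right) 8 = -8$)
$P{\left(j,a \right)} = -8 + 2 a j$ ($P{\left(j,a \right)} = \left(a j + j a\right) - 8 = \left(a j + a j\right) - 8 = 2 a j - 8 = -8 + 2 a j$)
$\left(P{\left(86,137 \right)} + \left(10103 - -7210\right)\right) - 10575 = \left(\left(-8 + 2 \cdot 137 \cdot 86\right) + \left(10103 - -7210\right)\right) - 10575 = \left(\left(-8 + 23564\right) + \left(10103 + 7210\right)\right) - 10575 = \left(23556 + 17313\right) - 10575 = 40869 - 10575 = 30294$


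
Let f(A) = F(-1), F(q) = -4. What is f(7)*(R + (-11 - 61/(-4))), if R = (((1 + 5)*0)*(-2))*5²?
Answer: -17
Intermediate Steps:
f(A) = -4
R = 0 (R = ((6*0)*(-2))*25 = (0*(-2))*25 = 0*25 = 0)
f(7)*(R + (-11 - 61/(-4))) = -4*(0 + (-11 - 61/(-4))) = -4*(0 + (-11 - 61*(-¼))) = -4*(0 + (-11 + 61/4)) = -4*(0 + 17/4) = -4*17/4 = -17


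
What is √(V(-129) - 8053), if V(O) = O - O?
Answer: I*√8053 ≈ 89.739*I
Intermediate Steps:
V(O) = 0
√(V(-129) - 8053) = √(0 - 8053) = √(-8053) = I*√8053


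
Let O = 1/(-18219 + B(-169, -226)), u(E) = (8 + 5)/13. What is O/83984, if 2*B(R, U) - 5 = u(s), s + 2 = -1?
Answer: -1/1529852544 ≈ -6.5366e-10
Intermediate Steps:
s = -3 (s = -2 - 1 = -3)
u(E) = 1 (u(E) = 13*(1/13) = 1)
B(R, U) = 3 (B(R, U) = 5/2 + (½)*1 = 5/2 + ½ = 3)
O = -1/18216 (O = 1/(-18219 + 3) = 1/(-18216) = -1/18216 ≈ -5.4897e-5)
O/83984 = -1/18216/83984 = -1/18216*1/83984 = -1/1529852544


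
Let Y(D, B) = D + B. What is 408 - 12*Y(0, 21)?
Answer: 156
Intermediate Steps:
Y(D, B) = B + D
408 - 12*Y(0, 21) = 408 - 12*(21 + 0) = 408 - 12*21 = 408 - 252 = 156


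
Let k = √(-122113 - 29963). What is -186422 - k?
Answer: -186422 - 2*I*√38019 ≈ -1.8642e+5 - 389.97*I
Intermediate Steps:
k = 2*I*√38019 (k = √(-152076) = 2*I*√38019 ≈ 389.97*I)
-186422 - k = -186422 - 2*I*√38019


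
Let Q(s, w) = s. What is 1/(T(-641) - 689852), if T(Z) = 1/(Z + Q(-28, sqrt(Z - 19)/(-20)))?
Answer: -669/461510989 ≈ -1.4496e-6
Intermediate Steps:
T(Z) = 1/(-28 + Z) (T(Z) = 1/(Z - 28) = 1/(-28 + Z))
1/(T(-641) - 689852) = 1/(1/(-28 - 641) - 689852) = 1/(1/(-669) - 689852) = 1/(-1/669 - 689852) = 1/(-461510989/669) = -669/461510989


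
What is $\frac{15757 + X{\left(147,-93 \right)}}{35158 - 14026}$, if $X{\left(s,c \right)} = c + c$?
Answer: $\frac{15571}{21132} \approx 0.73685$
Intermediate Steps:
$X{\left(s,c \right)} = 2 c$
$\frac{15757 + X{\left(147,-93 \right)}}{35158 - 14026} = \frac{15757 + 2 \left(-93\right)}{35158 - 14026} = \frac{15757 - 186}{21132} = 15571 \cdot \frac{1}{21132} = \frac{15571}{21132}$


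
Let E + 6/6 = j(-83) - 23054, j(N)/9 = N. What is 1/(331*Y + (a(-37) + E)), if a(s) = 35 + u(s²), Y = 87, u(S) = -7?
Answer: 1/5023 ≈ 0.00019908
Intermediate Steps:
j(N) = 9*N
E = -23802 (E = -1 + (9*(-83) - 23054) = -1 + (-747 - 23054) = -1 - 23801 = -23802)
a(s) = 28 (a(s) = 35 - 7 = 28)
1/(331*Y + (a(-37) + E)) = 1/(331*87 + (28 - 23802)) = 1/(28797 - 23774) = 1/5023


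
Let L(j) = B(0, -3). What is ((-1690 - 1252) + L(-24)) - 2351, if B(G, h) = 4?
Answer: -5289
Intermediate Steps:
L(j) = 4
((-1690 - 1252) + L(-24)) - 2351 = ((-1690 - 1252) + 4) - 2351 = (-2942 + 4) - 2351 = -2938 - 2351 = -5289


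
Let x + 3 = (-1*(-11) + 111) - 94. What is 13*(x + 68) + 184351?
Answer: 185560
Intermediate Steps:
x = 25 (x = -3 + ((-1*(-11) + 111) - 94) = -3 + ((11 + 111) - 94) = -3 + (122 - 94) = -3 + 28 = 25)
13*(x + 68) + 184351 = 13*(25 + 68) + 184351 = 13*93 + 184351 = 1209 + 184351 = 185560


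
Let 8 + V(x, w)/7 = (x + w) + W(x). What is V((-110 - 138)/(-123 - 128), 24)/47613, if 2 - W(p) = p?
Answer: 42/15871 ≈ 0.0026463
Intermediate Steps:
W(p) = 2 - p
V(x, w) = -42 + 7*w (V(x, w) = -56 + 7*((x + w) + (2 - x)) = -56 + 7*((w + x) + (2 - x)) = -56 + 7*(2 + w) = -56 + (14 + 7*w) = -42 + 7*w)
V((-110 - 138)/(-123 - 128), 24)/47613 = (-42 + 7*24)/47613 = (-42 + 168)*(1/47613) = 126*(1/47613) = 42/15871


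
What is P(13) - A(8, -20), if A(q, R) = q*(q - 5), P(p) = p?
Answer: -11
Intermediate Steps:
A(q, R) = q*(-5 + q)
P(13) - A(8, -20) = 13 - 8*(-5 + 8) = 13 - 8*3 = 13 - 1*24 = 13 - 24 = -11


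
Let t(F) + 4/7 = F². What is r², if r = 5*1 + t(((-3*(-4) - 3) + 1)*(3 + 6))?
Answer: 3218406361/49 ≈ 6.5682e+7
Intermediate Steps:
t(F) = -4/7 + F²
r = 56731/7 (r = 5*1 + (-4/7 + (((-3*(-4) - 3) + 1)*(3 + 6))²) = 5 + (-4/7 + (((12 - 3) + 1)*9)²) = 5 + (-4/7 + ((9 + 1)*9)²) = 5 + (-4/7 + (10*9)²) = 5 + (-4/7 + 90²) = 5 + (-4/7 + 8100) = 5 + 56696/7 = 56731/7 ≈ 8104.4)
r² = (56731/7)² = 3218406361/49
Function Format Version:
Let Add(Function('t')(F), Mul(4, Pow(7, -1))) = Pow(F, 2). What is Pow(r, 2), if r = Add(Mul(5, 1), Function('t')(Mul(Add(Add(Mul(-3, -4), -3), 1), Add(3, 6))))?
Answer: Rational(3218406361, 49) ≈ 6.5682e+7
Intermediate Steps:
Function('t')(F) = Add(Rational(-4, 7), Pow(F, 2))
r = Rational(56731, 7) (r = Add(Mul(5, 1), Add(Rational(-4, 7), Pow(Mul(Add(Add(Mul(-3, -4), -3), 1), Add(3, 6)), 2))) = Add(5, Add(Rational(-4, 7), Pow(Mul(Add(Add(12, -3), 1), 9), 2))) = Add(5, Add(Rational(-4, 7), Pow(Mul(Add(9, 1), 9), 2))) = Add(5, Add(Rational(-4, 7), Pow(Mul(10, 9), 2))) = Add(5, Add(Rational(-4, 7), Pow(90, 2))) = Add(5, Add(Rational(-4, 7), 8100)) = Add(5, Rational(56696, 7)) = Rational(56731, 7) ≈ 8104.4)
Pow(r, 2) = Pow(Rational(56731, 7), 2) = Rational(3218406361, 49)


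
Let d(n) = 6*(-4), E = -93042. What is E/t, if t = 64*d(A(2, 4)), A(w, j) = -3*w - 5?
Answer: 15507/256 ≈ 60.574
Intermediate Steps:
A(w, j) = -5 - 3*w
d(n) = -24
t = -1536 (t = 64*(-24) = -1536)
E/t = -93042/(-1536) = -93042*(-1/1536) = 15507/256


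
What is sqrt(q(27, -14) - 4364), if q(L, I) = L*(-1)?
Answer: I*sqrt(4391) ≈ 66.265*I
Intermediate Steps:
q(L, I) = -L
sqrt(q(27, -14) - 4364) = sqrt(-1*27 - 4364) = sqrt(-27 - 4364) = sqrt(-4391) = I*sqrt(4391)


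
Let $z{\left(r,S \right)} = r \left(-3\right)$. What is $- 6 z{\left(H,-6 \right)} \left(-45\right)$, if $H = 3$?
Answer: $-2430$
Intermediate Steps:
$z{\left(r,S \right)} = - 3 r$
$- 6 z{\left(H,-6 \right)} \left(-45\right) = - 6 \left(\left(-3\right) 3\right) \left(-45\right) = \left(-6\right) \left(-9\right) \left(-45\right) = 54 \left(-45\right) = -2430$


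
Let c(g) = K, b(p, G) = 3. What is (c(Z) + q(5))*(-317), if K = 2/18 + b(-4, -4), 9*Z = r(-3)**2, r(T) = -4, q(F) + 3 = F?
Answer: -14582/9 ≈ -1620.2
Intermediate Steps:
q(F) = -3 + F
Z = 16/9 (Z = (1/9)*(-4)**2 = (1/9)*16 = 16/9 ≈ 1.7778)
K = 28/9 (K = 2/18 + 3 = 2*(1/18) + 3 = 1/9 + 3 = 28/9 ≈ 3.1111)
c(g) = 28/9
(c(Z) + q(5))*(-317) = (28/9 + (-3 + 5))*(-317) = (28/9 + 2)*(-317) = (46/9)*(-317) = -14582/9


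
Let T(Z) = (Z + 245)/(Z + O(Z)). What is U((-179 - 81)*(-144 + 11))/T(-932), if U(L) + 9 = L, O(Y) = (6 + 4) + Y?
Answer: 21364878/229 ≈ 93296.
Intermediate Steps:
O(Y) = 10 + Y
U(L) = -9 + L
T(Z) = (245 + Z)/(10 + 2*Z) (T(Z) = (Z + 245)/(Z + (10 + Z)) = (245 + Z)/(10 + 2*Z))
U((-179 - 81)*(-144 + 11))/T(-932) = (-9 + (-179 - 81)*(-144 + 11))/(((245 - 932)/(2*(5 - 932)))) = (-9 - 260*(-133))/(((1/2)*(-687)/(-927))) = (-9 + 34580)/(((1/2)*(-1/927)*(-687))) = 34571/(229/618) = 34571*(618/229) = 21364878/229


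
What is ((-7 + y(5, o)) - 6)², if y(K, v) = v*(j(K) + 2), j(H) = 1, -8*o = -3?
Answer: 9025/64 ≈ 141.02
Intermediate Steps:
o = 3/8 (o = -⅛*(-3) = 3/8 ≈ 0.37500)
y(K, v) = 3*v (y(K, v) = v*(1 + 2) = v*3 = 3*v)
((-7 + y(5, o)) - 6)² = ((-7 + 3*(3/8)) - 6)² = ((-7 + 9/8) - 6)² = (-47/8 - 6)² = (-95/8)² = 9025/64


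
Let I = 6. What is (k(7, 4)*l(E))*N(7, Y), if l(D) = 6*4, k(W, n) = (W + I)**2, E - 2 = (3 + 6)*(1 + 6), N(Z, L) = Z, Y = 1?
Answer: 28392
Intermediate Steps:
E = 65 (E = 2 + (3 + 6)*(1 + 6) = 2 + 9*7 = 2 + 63 = 65)
k(W, n) = (6 + W)**2 (k(W, n) = (W + 6)**2 = (6 + W)**2)
l(D) = 24
(k(7, 4)*l(E))*N(7, Y) = ((6 + 7)**2*24)*7 = (13**2*24)*7 = (169*24)*7 = 4056*7 = 28392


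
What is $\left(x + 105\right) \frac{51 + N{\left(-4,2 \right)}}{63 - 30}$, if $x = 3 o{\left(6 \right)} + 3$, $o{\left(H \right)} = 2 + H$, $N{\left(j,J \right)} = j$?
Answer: $188$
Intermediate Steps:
$x = 27$ ($x = 3 \left(2 + 6\right) + 3 = 3 \cdot 8 + 3 = 24 + 3 = 27$)
$\left(x + 105\right) \frac{51 + N{\left(-4,2 \right)}}{63 - 30} = \left(27 + 105\right) \frac{51 - 4}{63 - 30} = 132 \frac{47}{63 - 30} = 132 \cdot \frac{47}{33} = 188$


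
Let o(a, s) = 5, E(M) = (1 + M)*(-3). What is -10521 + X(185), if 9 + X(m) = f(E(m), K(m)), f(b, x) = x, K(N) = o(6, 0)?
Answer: -10525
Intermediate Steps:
E(M) = -3 - 3*M
K(N) = 5
X(m) = -4 (X(m) = -9 + 5 = -4)
-10521 + X(185) = -10521 - 4 = -10525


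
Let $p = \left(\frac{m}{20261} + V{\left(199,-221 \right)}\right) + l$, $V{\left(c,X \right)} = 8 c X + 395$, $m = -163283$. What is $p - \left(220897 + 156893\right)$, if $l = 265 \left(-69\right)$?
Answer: $- \frac{15145503915}{20261} \approx -7.4752 \cdot 10^{5}$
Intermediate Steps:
$l = -18285$
$V{\left(c,X \right)} = 395 + 8 X c$ ($V{\left(c,X \right)} = 8 X c + 395 = 395 + 8 X c$)
$p = - \frac{7491100725}{20261}$ ($p = \left(- \frac{163283}{20261} + \left(395 + 8 \left(-221\right) 199\right)\right) - 18285 = \left(\left(-163283\right) \frac{1}{20261} + \left(395 - 351832\right)\right) - 18285 = \left(- \frac{163283}{20261} - 351437\right) - 18285 = - \frac{7120628340}{20261} - 18285 = - \frac{7491100725}{20261} \approx -3.6973 \cdot 10^{5}$)
$p - \left(220897 + 156893\right) = - \frac{7491100725}{20261} - \left(220897 + 156893\right) = - \frac{7491100725}{20261} - 377790 = - \frac{15145503915}{20261}$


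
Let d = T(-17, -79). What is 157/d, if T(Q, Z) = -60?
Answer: -157/60 ≈ -2.6167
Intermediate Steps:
d = -60
157/d = 157/(-60) = 157*(-1/60) = -157/60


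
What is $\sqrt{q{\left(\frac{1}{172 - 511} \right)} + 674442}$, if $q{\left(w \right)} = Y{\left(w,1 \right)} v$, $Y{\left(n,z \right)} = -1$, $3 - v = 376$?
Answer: $17 \sqrt{2335} \approx 821.47$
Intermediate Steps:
$v = -373$ ($v = 3 - 376 = -373$)
$q{\left(w \right)} = 373$ ($q{\left(w \right)} = \left(-1\right) \left(-373\right) = 373$)
$\sqrt{q{\left(\frac{1}{172 - 511} \right)} + 674442} = \sqrt{373 + 674442} = \sqrt{674815} = 17 \sqrt{2335}$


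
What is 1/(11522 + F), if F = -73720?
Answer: -1/62198 ≈ -1.6078e-5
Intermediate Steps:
1/(11522 + F) = 1/(11522 - 73720) = 1/(-62198) = -1/62198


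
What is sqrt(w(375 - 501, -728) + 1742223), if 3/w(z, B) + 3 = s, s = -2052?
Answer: sqrt(817494586490)/685 ≈ 1319.9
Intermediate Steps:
w(z, B) = -1/685 (w(z, B) = 3/(-3 - 2052) = 3/(-2055) = 3*(-1/2055) = -1/685)
sqrt(w(375 - 501, -728) + 1742223) = sqrt(-1/685 + 1742223) = sqrt(1193422754/685) = sqrt(817494586490)/685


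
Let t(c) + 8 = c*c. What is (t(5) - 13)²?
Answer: 16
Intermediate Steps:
t(c) = -8 + c² (t(c) = -8 + c*c = -8 + c²)
(t(5) - 13)² = ((-8 + 5²) - 13)² = ((-8 + 25) - 13)² = (17 - 13)² = 4² = 16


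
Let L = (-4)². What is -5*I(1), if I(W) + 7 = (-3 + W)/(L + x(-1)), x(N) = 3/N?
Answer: 465/13 ≈ 35.769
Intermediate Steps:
L = 16
I(W) = -94/13 + W/13 (I(W) = -7 + (-3 + W)/(16 + 3/(-1)) = -7 + (-3 + W)/(16 + 3*(-1)) = -7 + (-3 + W)/(16 - 3) = -7 + (-3 + W)/13 = -7 + (-3 + W)*(1/13) = -7 + (-3/13 + W/13) = -94/13 + W/13)
-5*I(1) = -5*(-94/13 + (1/13)*1) = -5*(-94/13 + 1/13) = -5*(-93/13) = 465/13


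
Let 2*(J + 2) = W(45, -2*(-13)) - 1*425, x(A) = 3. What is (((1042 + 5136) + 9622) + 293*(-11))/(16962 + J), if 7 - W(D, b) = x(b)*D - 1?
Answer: 12577/16684 ≈ 0.75384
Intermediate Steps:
W(D, b) = 8 - 3*D (W(D, b) = 7 - (3*D - 1) = 7 - (-1 + 3*D) = 7 + (1 - 3*D) = 8 - 3*D)
J = -278 (J = -2 + ((8 - 3*45) - 1*425)/2 = -2 + ((8 - 135) - 425)/2 = -2 + (-127 - 425)/2 = -2 + (½)*(-552) = -2 - 276 = -278)
(((1042 + 5136) + 9622) + 293*(-11))/(16962 + J) = (((1042 + 5136) + 9622) + 293*(-11))/(16962 - 278) = ((6178 + 9622) - 3223)/16684 = (15800 - 3223)*(1/16684) = 12577*(1/16684) = 12577/16684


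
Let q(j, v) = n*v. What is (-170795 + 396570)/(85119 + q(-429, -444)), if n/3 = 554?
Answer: -225775/652809 ≈ -0.34585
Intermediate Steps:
n = 1662 (n = 3*554 = 1662)
q(j, v) = 1662*v
(-170795 + 396570)/(85119 + q(-429, -444)) = (-170795 + 396570)/(85119 + 1662*(-444)) = 225775/(85119 - 737928) = 225775/(-652809) = 225775*(-1/652809) = -225775/652809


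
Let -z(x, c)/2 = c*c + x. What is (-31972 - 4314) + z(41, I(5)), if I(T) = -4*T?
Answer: -37168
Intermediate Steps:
z(x, c) = -2*x - 2*c² (z(x, c) = -2*(c*c + x) = -2*(c² + x) = -2*(x + c²) = -2*x - 2*c²)
(-31972 - 4314) + z(41, I(5)) = (-31972 - 4314) + (-2*41 - 2*(-4*5)²) = -36286 + (-82 - 2*(-20)²) = -36286 + (-82 - 2*400) = -36286 + (-82 - 800) = -36286 - 882 = -37168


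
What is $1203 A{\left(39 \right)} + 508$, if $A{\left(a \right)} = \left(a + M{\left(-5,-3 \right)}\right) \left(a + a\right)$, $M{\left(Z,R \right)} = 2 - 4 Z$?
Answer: $5724382$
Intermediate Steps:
$A{\left(a \right)} = 2 a \left(22 + a\right)$ ($A{\left(a \right)} = \left(a + \left(2 - -20\right)\right) \left(a + a\right) = \left(a + \left(2 + 20\right)\right) 2 a = \left(a + 22\right) 2 a = \left(22 + a\right) 2 a = 2 a \left(22 + a\right)$)
$1203 A{\left(39 \right)} + 508 = 1203 \cdot 2 \cdot 39 \left(22 + 39\right) + 508 = 1203 \cdot 2 \cdot 39 \cdot 61 + 508 = 1203 \cdot 4758 + 508 = 5723874 + 508 = 5724382$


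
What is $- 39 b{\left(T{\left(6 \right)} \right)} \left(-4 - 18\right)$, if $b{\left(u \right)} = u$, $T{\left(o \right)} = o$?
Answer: $5148$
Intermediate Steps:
$- 39 b{\left(T{\left(6 \right)} \right)} \left(-4 - 18\right) = \left(-39\right) 6 \left(-4 - 18\right) = \left(-234\right) \left(-22\right) = 5148$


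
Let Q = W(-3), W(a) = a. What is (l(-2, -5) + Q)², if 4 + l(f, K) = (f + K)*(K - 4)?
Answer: 3136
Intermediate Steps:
l(f, K) = -4 + (-4 + K)*(K + f) (l(f, K) = -4 + (f + K)*(K - 4) = -4 + (K + f)*(-4 + K) = -4 + (-4 + K)*(K + f))
Q = -3
(l(-2, -5) + Q)² = ((-4 + (-5)² - 4*(-5) - 4*(-2) - 5*(-2)) - 3)² = ((-4 + 25 + 20 + 8 + 10) - 3)² = (59 - 3)² = 56² = 3136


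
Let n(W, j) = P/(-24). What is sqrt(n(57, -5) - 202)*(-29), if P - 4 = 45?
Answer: -29*I*sqrt(29382)/12 ≈ -414.25*I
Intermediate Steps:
P = 49 (P = 4 + 45 = 49)
n(W, j) = -49/24 (n(W, j) = 49/(-24) = 49*(-1/24) = -49/24)
sqrt(n(57, -5) - 202)*(-29) = sqrt(-49/24 - 202)*(-29) = sqrt(-4897/24)*(-29) = (I*sqrt(29382)/12)*(-29) = -29*I*sqrt(29382)/12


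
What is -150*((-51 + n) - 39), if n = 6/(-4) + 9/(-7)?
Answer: 97425/7 ≈ 13918.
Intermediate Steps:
n = -39/14 (n = 6*(-¼) + 9*(-⅐) = -3/2 - 9/7 = -39/14 ≈ -2.7857)
-150*((-51 + n) - 39) = -150*((-51 - 39/14) - 39) = -150*(-753/14 - 39) = -150*(-1299/14) = 97425/7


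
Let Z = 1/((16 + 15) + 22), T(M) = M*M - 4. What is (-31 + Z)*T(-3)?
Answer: -8210/53 ≈ -154.91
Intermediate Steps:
T(M) = -4 + M² (T(M) = M² - 4 = -4 + M²)
Z = 1/53 (Z = 1/(31 + 22) = 1/53 ≈ 0.018868)
(-31 + Z)*T(-3) = (-31 + 1/53)*(-4 + (-3)²) = -1642*(-4 + 9)/53 = -1642/53*5 = -8210/53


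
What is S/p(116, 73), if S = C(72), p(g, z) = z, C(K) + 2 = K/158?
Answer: -122/5767 ≈ -0.021155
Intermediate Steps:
C(K) = -2 + K/158
S = -122/79 (S = -2 + (1/158)*72 = -2 + 36/79 = -122/79 ≈ -1.5443)
S/p(116, 73) = -122/79/73 = -122/79*1/73 = -122/5767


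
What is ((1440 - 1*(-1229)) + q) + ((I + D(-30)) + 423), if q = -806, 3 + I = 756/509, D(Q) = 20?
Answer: 1172983/509 ≈ 2304.5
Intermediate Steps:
I = -771/509 (I = -3 + 756/509 = -771/509 ≈ -1.5147)
((1440 - 1*(-1229)) + q) + ((I + D(-30)) + 423) = ((1440 - 1*(-1229)) - 806) + ((-771/509 + 20) + 423) = ((1440 + 1229) - 806) + (9409/509 + 423) = (2669 - 806) + 224716/509 = 1863 + 224716/509 = 1172983/509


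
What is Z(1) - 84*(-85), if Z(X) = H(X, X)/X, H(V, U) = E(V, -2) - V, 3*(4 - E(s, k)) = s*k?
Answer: 21431/3 ≈ 7143.7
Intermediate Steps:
E(s, k) = 4 - k*s/3 (E(s, k) = 4 - s*k/3 = 4 - k*s/3)
H(V, U) = 4 - V/3 (H(V, U) = (4 - ⅓*(-2)*V) - V = (4 + 2*V/3) - V = 4 - V/3)
Z(X) = (4 - X/3)/X
Z(1) - 84*(-85) = (⅓)*(12 - 1*1)/1 - 84*(-85) = (⅓)*1*(12 - 1) + 7140 = (⅓)*1*11 + 7140 = 11/3 + 7140 = 21431/3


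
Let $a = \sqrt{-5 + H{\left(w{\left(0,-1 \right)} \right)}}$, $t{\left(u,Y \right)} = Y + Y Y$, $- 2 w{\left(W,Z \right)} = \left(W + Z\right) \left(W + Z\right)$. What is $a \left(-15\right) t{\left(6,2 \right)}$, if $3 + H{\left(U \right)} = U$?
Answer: $- 45 i \sqrt{34} \approx - 262.39 i$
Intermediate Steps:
$w{\left(W,Z \right)} = - \frac{\left(W + Z\right)^{2}}{2}$ ($w{\left(W,Z \right)} = - \frac{\left(W + Z\right) \left(W + Z\right)}{2} = - \frac{\left(W + Z\right)^{2}}{2}$)
$H{\left(U \right)} = -3 + U$
$t{\left(u,Y \right)} = Y + Y^{2}$
$a = \frac{i \sqrt{34}}{2}$ ($a = \sqrt{-5 - \left(3 + \frac{\left(0 - 1\right)^{2}}{2}\right)} = \sqrt{-5 - \left(3 + \frac{\left(-1\right)^{2}}{2}\right)} = \sqrt{-5 - \frac{7}{2}} = \sqrt{- \frac{17}{2}} = \frac{i \sqrt{34}}{2} \approx 2.9155 i$)
$a \left(-15\right) t{\left(6,2 \right)} = \frac{i \sqrt{34}}{2} \left(-15\right) 2 \left(1 + 2\right) = - \frac{15 i \sqrt{34}}{2} \cdot 2 \cdot 3 = - \frac{15 i \sqrt{34}}{2} \cdot 6 = - 45 i \sqrt{34}$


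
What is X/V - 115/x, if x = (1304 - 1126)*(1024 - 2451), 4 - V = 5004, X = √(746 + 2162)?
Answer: 115/254006 - √727/2500 ≈ -0.010332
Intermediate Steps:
X = 2*√727 (X = √2908 = 2*√727 ≈ 53.926)
V = -5000 (V = 4 - 1*5004 = 4 - 5004 = -5000)
x = -254006 (x = 178*(-1427) = -254006)
X/V - 115/x = (2*√727)/(-5000) - 115/(-254006) = (2*√727)*(-1/5000) - 115*(-1/254006) = -√727/2500 + 115/254006 = 115/254006 - √727/2500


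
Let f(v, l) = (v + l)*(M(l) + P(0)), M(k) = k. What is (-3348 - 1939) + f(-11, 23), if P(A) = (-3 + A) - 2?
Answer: -5071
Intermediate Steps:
P(A) = -5 + A
f(v, l) = (-5 + l)*(l + v) (f(v, l) = (v + l)*(l + (-5 + 0)) = (l + v)*(l - 5) = (l + v)*(-5 + l) = (-5 + l)*(l + v))
(-3348 - 1939) + f(-11, 23) = (-3348 - 1939) + (23² - 5*23 - 5*(-11) + 23*(-11)) = -5287 + (529 - 115 + 55 - 253) = -5287 + 216 = -5071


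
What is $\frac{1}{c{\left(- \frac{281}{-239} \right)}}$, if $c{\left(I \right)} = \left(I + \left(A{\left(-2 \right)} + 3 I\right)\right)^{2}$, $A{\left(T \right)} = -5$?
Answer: $\frac{57121}{5041} \approx 11.331$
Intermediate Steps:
$c{\left(I \right)} = \left(-5 + 4 I\right)^{2}$ ($c{\left(I \right)} = \left(I + \left(-5 + 3 I\right)\right)^{2} = \left(-5 + 4 I\right)^{2}$)
$\frac{1}{c{\left(- \frac{281}{-239} \right)}} = \frac{1}{\left(-5 + 4 \left(- \frac{281}{-239}\right)\right)^{2}} = \frac{1}{\left(-5 + 4 \left(\left(-281\right) \left(- \frac{1}{239}\right)\right)\right)^{2}} = \frac{1}{\left(-5 + 4 \cdot \frac{281}{239}\right)^{2}} = \frac{1}{\left(-5 + \frac{1124}{239}\right)^{2}} = \frac{1}{\left(- \frac{71}{239}\right)^{2}} = \frac{1}{\frac{5041}{57121}} = \frac{57121}{5041}$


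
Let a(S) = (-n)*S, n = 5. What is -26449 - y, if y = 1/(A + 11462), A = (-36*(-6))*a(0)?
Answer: -303158439/11462 ≈ -26449.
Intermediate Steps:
a(S) = -5*S (a(S) = (-1*5)*S = -5*S)
A = 0 (A = (-36*(-6))*(-5*0) = 216*0 = 0)
y = 1/11462 (y = 1/(0 + 11462) = 1/11462 ≈ 8.7245e-5)
-26449 - y = -26449 - 1*1/11462 = -26449 - 1/11462 = -303158439/11462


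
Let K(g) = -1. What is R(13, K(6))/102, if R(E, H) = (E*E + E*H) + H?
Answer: 155/102 ≈ 1.5196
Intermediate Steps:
R(E, H) = H + E² + E*H (R(E, H) = (E² + E*H) + H = H + E² + E*H)
R(13, K(6))/102 = (-1 + 13² + 13*(-1))/102 = (-1 + 169 - 13)*(1/102) = 155*(1/102) = 155/102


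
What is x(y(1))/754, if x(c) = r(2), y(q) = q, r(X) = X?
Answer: 1/377 ≈ 0.0026525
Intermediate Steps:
x(c) = 2
x(y(1))/754 = 2/754 = 2*(1/754) = 1/377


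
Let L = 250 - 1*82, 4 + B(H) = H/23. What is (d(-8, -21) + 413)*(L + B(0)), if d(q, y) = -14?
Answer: 65436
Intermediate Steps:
B(H) = -4 + H/23
L = 168 (L = 250 - 82 = 168)
(d(-8, -21) + 413)*(L + B(0)) = (-14 + 413)*(168 + (-4 + (1/23)*0)) = 399*(168 + (-4 + 0)) = 399*(168 - 4) = 399*164 = 65436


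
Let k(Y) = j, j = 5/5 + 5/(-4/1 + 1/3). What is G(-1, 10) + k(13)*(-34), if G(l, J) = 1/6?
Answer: 827/66 ≈ 12.530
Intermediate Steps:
G(l, J) = ⅙
j = -4/11 (j = 5*(⅕) + 5/(-4*1 + 1*(⅓)) = 1 + 5/(-4 + ⅓) = 1 + 5/(-11/3) = 1 + 5*(-3/11) = 1 - 15/11 = -4/11 ≈ -0.36364)
k(Y) = -4/11
G(-1, 10) + k(13)*(-34) = ⅙ - 4/11*(-34) = ⅙ + 136/11 = 827/66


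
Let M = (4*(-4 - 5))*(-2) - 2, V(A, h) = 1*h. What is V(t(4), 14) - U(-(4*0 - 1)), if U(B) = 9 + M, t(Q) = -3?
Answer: -65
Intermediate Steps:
V(A, h) = h
M = 70 (M = (4*(-9))*(-2) - 2 = -36*(-2) - 2 = 72 - 2 = 70)
U(B) = 79 (U(B) = 9 + 70 = 79)
V(t(4), 14) - U(-(4*0 - 1)) = 14 - 1*79 = 14 - 79 = -65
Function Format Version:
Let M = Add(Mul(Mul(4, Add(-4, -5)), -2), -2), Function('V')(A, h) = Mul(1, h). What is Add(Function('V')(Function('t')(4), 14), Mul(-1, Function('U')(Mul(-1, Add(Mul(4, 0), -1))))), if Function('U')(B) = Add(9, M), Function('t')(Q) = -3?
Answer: -65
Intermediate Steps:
Function('V')(A, h) = h
M = 70 (M = Add(Mul(Mul(4, -9), -2), -2) = Add(Mul(-36, -2), -2) = Add(72, -2) = 70)
Function('U')(B) = 79 (Function('U')(B) = Add(9, 70) = 79)
Add(Function('V')(Function('t')(4), 14), Mul(-1, Function('U')(Mul(-1, Add(Mul(4, 0), -1))))) = Add(14, Mul(-1, 79)) = Add(14, -79) = -65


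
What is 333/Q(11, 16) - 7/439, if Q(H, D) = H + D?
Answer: 16222/1317 ≈ 12.317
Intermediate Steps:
Q(H, D) = D + H
333/Q(11, 16) - 7/439 = 333/(16 + 11) - 7/439 = 333/27 - 7*1/439 = 333*(1/27) - 7/439 = 37/3 - 7/439 = 16222/1317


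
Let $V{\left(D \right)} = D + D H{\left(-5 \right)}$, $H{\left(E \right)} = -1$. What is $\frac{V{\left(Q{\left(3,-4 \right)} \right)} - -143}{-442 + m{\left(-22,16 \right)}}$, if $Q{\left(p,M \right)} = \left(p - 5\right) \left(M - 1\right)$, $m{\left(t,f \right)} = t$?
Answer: $- \frac{143}{464} \approx -0.30819$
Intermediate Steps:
$Q{\left(p,M \right)} = \left(-1 + M\right) \left(-5 + p\right)$ ($Q{\left(p,M \right)} = \left(-5 + p\right) \left(-1 + M\right) = \left(-1 + M\right) \left(-5 + p\right)$)
$V{\left(D \right)} = 0$ ($V{\left(D \right)} = D + D \left(-1\right) = D - D = 0$)
$\frac{V{\left(Q{\left(3,-4 \right)} \right)} - -143}{-442 + m{\left(-22,16 \right)}} = \frac{0 - -143}{-442 - 22} = \frac{0 + \left(-49 + 192\right)}{-464} = \left(0 + 143\right) \left(- \frac{1}{464}\right) = 143 \left(- \frac{1}{464}\right) = - \frac{143}{464}$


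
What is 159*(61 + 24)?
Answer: 13515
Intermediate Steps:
159*(61 + 24) = 159*85 = 13515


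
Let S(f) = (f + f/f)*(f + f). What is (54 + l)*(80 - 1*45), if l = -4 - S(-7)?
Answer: -1190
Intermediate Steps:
S(f) = 2*f*(1 + f) (S(f) = (f + 1)*(2*f) = (1 + f)*(2*f) = 2*f*(1 + f))
l = -88 (l = -4 - 2*(-7)*(1 - 7) = -4 - 2*(-7)*(-6) = -4 - 1*84 = -4 - 84 = -88)
(54 + l)*(80 - 1*45) = (54 - 88)*(80 - 1*45) = -34*(80 - 45) = -34*35 = -1190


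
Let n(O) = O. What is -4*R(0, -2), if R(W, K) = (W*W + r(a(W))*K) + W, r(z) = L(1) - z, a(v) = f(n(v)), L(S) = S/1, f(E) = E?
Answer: 8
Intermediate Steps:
L(S) = S (L(S) = S*1 = S)
a(v) = v
r(z) = 1 - z
R(W, K) = W + W² + K*(1 - W) (R(W, K) = (W*W + (1 - W)*K) + W = (W² + K*(1 - W)) + W = W + W² + K*(1 - W))
-4*R(0, -2) = -4*(0 + 0² - 1*(-2)*(-1 + 0)) = -4*(0 + 0 - 1*(-2)*(-1)) = -4*(0 + 0 - 2) = -4*(-2) = 8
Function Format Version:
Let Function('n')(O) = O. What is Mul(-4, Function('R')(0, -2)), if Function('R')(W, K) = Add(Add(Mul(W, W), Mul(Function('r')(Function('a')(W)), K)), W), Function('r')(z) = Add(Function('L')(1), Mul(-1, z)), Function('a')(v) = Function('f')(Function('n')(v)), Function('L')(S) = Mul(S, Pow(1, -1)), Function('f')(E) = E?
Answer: 8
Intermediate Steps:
Function('L')(S) = S (Function('L')(S) = Mul(S, 1) = S)
Function('a')(v) = v
Function('r')(z) = Add(1, Mul(-1, z))
Function('R')(W, K) = Add(W, Pow(W, 2), Mul(K, Add(1, Mul(-1, W)))) (Function('R')(W, K) = Add(Add(Mul(W, W), Mul(Add(1, Mul(-1, W)), K)), W) = Add(Add(Pow(W, 2), Mul(K, Add(1, Mul(-1, W)))), W) = Add(W, Pow(W, 2), Mul(K, Add(1, Mul(-1, W)))))
Mul(-4, Function('R')(0, -2)) = Mul(-4, Add(0, Pow(0, 2), Mul(-1, -2, Add(-1, 0)))) = Mul(-4, Add(0, 0, Mul(-1, -2, -1))) = Mul(-4, Add(0, 0, -2)) = Mul(-4, -2) = 8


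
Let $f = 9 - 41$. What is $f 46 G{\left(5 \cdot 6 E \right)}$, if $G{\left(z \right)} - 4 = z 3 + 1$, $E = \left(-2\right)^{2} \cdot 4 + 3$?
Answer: $-2524480$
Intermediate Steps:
$E = 19$ ($E = 4 \cdot 4 + 3 = 16 + 3 = 19$)
$f = -32$
$G{\left(z \right)} = 5 + 3 z$ ($G{\left(z \right)} = 4 + \left(z 3 + 1\right) = 4 + \left(3 z + 1\right) = 4 + \left(1 + 3 z\right) = 5 + 3 z$)
$f 46 G{\left(5 \cdot 6 E \right)} = \left(-32\right) 46 \left(5 + 3 \cdot 5 \cdot 6 \cdot 19\right) = - 1472 \left(5 + 3 \cdot 30 \cdot 19\right) = - 1472 \left(5 + 3 \cdot 570\right) = - 1472 \left(5 + 1710\right) = \left(-1472\right) 1715 = -2524480$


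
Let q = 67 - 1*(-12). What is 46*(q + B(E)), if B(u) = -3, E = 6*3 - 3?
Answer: 3496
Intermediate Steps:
E = 15 (E = 18 - 3 = 15)
q = 79 (q = 67 + 12 = 79)
46*(q + B(E)) = 46*(79 - 3) = 46*76 = 3496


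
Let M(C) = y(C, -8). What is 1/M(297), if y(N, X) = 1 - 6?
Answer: -⅕ ≈ -0.20000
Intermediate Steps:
y(N, X) = -5
M(C) = -5
1/M(297) = 1/(-5) = -⅕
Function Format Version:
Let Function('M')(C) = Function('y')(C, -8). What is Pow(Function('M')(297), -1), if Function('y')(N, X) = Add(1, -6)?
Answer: Rational(-1, 5) ≈ -0.20000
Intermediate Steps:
Function('y')(N, X) = -5
Function('M')(C) = -5
Pow(Function('M')(297), -1) = Pow(-5, -1) = Rational(-1, 5)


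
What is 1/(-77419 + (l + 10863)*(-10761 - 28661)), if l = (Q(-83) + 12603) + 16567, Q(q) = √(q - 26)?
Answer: I/(-1578258345*I + 39422*√109) ≈ -6.3361e-10 + 1.6523e-13*I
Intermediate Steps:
Q(q) = √(-26 + q)
l = 29170 + I*√109 (l = (√(-26 - 83) + 12603) + 16567 = (√(-109) + 12603) + 16567 = (I*√109 + 12603) + 16567 = (12603 + I*√109) + 16567 = 29170 + I*√109 ≈ 29170.0 + 10.44*I)
1/(-77419 + (l + 10863)*(-10761 - 28661)) = 1/(-77419 + ((29170 + I*√109) + 10863)*(-10761 - 28661)) = 1/(-77419 + (40033 + I*√109)*(-39422)) = 1/(-77419 + (-1578180926 - 39422*I*√109)) = 1/(-1578258345 - 39422*I*√109)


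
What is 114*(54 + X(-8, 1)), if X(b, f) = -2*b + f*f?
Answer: 8094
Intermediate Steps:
X(b, f) = f² - 2*b (X(b, f) = -2*b + f² = f² - 2*b)
114*(54 + X(-8, 1)) = 114*(54 + (1² - 2*(-8))) = 114*(54 + (1 + 16)) = 114*(54 + 17) = 114*71 = 8094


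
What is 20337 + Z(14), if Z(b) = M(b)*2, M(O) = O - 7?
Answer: 20351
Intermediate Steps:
M(O) = -7 + O
Z(b) = -14 + 2*b (Z(b) = (-7 + b)*2 = -14 + 2*b)
20337 + Z(14) = 20337 + (-14 + 2*14) = 20337 + (-14 + 28) = 20337 + 14 = 20351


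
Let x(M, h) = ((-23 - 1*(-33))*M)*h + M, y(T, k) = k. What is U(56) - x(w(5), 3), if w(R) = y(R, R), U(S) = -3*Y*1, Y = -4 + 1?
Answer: -146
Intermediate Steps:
Y = -3
U(S) = 9 (U(S) = -3*(-3)*1 = 9*1 = 9)
w(R) = R
x(M, h) = M + 10*M*h (x(M, h) = ((-23 + 33)*M)*h + M = (10*M)*h + M = 10*M*h + M = M + 10*M*h)
U(56) - x(w(5), 3) = 9 - 5*(1 + 10*3) = 9 - 5*(1 + 30) = 9 - 5*31 = 9 - 1*155 = 9 - 155 = -146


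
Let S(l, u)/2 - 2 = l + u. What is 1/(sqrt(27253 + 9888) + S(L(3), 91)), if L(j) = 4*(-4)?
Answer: -154/13425 + sqrt(37141)/13425 ≈ 0.0028842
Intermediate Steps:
L(j) = -16
S(l, u) = 4 + 2*l + 2*u (S(l, u) = 4 + 2*(l + u) = 4 + (2*l + 2*u) = 4 + 2*l + 2*u)
1/(sqrt(27253 + 9888) + S(L(3), 91)) = 1/(sqrt(27253 + 9888) + (4 + 2*(-16) + 2*91)) = 1/(sqrt(37141) + (4 - 32 + 182)) = 1/(sqrt(37141) + 154) = 1/(154 + sqrt(37141))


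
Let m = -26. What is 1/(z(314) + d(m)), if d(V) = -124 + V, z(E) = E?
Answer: 1/164 ≈ 0.0060976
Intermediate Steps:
1/(z(314) + d(m)) = 1/(314 + (-124 - 26)) = 1/(314 - 150) = 1/164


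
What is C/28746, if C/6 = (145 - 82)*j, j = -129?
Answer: -2709/1597 ≈ -1.6963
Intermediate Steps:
C = -48762 (C = 6*((145 - 82)*(-129)) = 6*(63*(-129)) = 6*(-8127) = -48762)
C/28746 = -48762/28746 = -48762*1/28746 = -2709/1597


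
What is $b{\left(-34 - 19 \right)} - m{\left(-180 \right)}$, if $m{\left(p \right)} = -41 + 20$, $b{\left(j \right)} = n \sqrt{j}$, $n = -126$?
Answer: $21 - 126 i \sqrt{53} \approx 21.0 - 917.29 i$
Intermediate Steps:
$b{\left(j \right)} = - 126 \sqrt{j}$
$m{\left(p \right)} = -21$
$b{\left(-34 - 19 \right)} - m{\left(-180 \right)} = - 126 \sqrt{-34 - 19} - -21 = - 126 \sqrt{-53} + 21 = - 126 i \sqrt{53} + 21 = 21 - 126 i \sqrt{53}$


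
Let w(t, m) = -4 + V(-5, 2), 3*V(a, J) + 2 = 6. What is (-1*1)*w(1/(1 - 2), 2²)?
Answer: 8/3 ≈ 2.6667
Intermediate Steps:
V(a, J) = 4/3 (V(a, J) = -⅔ + (⅓)*6 = -⅔ + 2 = 4/3)
w(t, m) = -8/3 (w(t, m) = -4 + 4/3 = -8/3)
(-1*1)*w(1/(1 - 2), 2²) = -1*1*(-8/3) = -1*(-8/3) = 8/3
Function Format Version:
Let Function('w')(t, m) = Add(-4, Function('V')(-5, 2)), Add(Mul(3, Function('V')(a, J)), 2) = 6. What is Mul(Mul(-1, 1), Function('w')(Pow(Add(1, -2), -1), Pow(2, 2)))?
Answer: Rational(8, 3) ≈ 2.6667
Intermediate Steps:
Function('V')(a, J) = Rational(4, 3) (Function('V')(a, J) = Add(Rational(-2, 3), Mul(Rational(1, 3), 6)) = Add(Rational(-2, 3), 2) = Rational(4, 3))
Function('w')(t, m) = Rational(-8, 3) (Function('w')(t, m) = Add(-4, Rational(4, 3)) = Rational(-8, 3))
Mul(Mul(-1, 1), Function('w')(Pow(Add(1, -2), -1), Pow(2, 2))) = Mul(Mul(-1, 1), Rational(-8, 3)) = Mul(-1, Rational(-8, 3)) = Rational(8, 3)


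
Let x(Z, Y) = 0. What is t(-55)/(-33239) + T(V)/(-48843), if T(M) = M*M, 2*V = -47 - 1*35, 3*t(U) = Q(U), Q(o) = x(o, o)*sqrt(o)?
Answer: -1681/48843 ≈ -0.034416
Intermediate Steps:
Q(o) = 0 (Q(o) = 0*sqrt(o) = 0)
t(U) = 0 (t(U) = (1/3)*0 = 0)
V = -41 (V = (-47 - 1*35)/2 = (-47 - 35)/2 = (1/2)*(-82) = -41)
T(M) = M**2
t(-55)/(-33239) + T(V)/(-48843) = 0/(-33239) + (-41)**2/(-48843) = 0*(-1/33239) + 1681*(-1/48843) = 0 - 1681/48843 = -1681/48843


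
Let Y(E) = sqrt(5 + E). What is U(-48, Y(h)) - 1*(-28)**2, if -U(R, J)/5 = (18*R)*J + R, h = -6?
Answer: -544 + 4320*I ≈ -544.0 + 4320.0*I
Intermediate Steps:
U(R, J) = -5*R - 90*J*R (U(R, J) = -5*((18*R)*J + R) = -5*(18*J*R + R) = -5*(R + 18*J*R) = -5*R - 90*J*R)
U(-48, Y(h)) - 1*(-28)**2 = -5*(-48)*(1 + 18*sqrt(5 - 6)) - 1*(-28)**2 = -5*(-48)*(1 + 18*sqrt(-1)) - 1*784 = -5*(-48)*(1 + 18*I) - 784 = (240 + 4320*I) - 784 = -544 + 4320*I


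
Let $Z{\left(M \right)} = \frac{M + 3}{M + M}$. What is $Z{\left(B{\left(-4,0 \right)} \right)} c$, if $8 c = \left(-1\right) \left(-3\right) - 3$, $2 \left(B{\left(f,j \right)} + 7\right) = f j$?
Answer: $0$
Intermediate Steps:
$B{\left(f,j \right)} = -7 + \frac{f j}{2}$
$Z{\left(M \right)} = \frac{3 + M}{2 M}$
$c = 0$ ($c = \frac{\left(-1\right) \left(-3\right) - 3}{8} = \frac{3 - 3}{8} = \frac{1}{8} \cdot 0 = 0$)
$Z{\left(B{\left(-4,0 \right)} \right)} c = \frac{3 - \left(7 + 2 \cdot 0\right)}{2 \left(-7 + \frac{1}{2} \left(-4\right) 0\right)} 0 = \frac{3 + \left(-7 + 0\right)}{2 \left(-7 + 0\right)} 0 = \frac{3 - 7}{2 \left(-7\right)} 0 = \frac{1}{2} \left(- \frac{1}{7}\right) \left(-4\right) 0 = \frac{2}{7} \cdot 0 = 0$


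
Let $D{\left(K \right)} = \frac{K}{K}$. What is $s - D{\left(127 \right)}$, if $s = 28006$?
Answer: $28005$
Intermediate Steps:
$D{\left(K \right)} = 1$
$s - D{\left(127 \right)} = 28006 - 1 = 28005$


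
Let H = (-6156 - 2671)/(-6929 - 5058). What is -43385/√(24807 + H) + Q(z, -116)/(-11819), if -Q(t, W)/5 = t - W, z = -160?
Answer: -220/11819 - 43385*√222786138602/74342584 ≈ -275.47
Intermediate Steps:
H = 8827/11987 (H = -8827/(-11987) = -8827*(-1/11987) = 8827/11987 ≈ 0.73638)
Q(t, W) = -5*t + 5*W (Q(t, W) = -5*(t - W) = -5*t + 5*W)
-43385/√(24807 + H) + Q(z, -116)/(-11819) = -43385/√(24807 + 8827/11987) + (-5*(-160) + 5*(-116))/(-11819) = -43385*√222786138602/74342584 + (800 - 580)*(-1/11819) = -43385*√222786138602/74342584 + 220*(-1/11819) = -43385*√222786138602/74342584 - 220/11819 = -220/11819 - 43385*√222786138602/74342584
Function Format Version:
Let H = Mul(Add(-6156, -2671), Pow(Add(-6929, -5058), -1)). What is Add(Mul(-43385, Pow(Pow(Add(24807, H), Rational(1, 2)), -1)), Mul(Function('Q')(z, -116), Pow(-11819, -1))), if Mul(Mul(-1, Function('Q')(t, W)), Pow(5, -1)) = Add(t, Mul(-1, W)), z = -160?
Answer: Add(Rational(-220, 11819), Mul(Rational(-43385, 74342584), Pow(222786138602, Rational(1, 2)))) ≈ -275.47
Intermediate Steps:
H = Rational(8827, 11987) (H = Mul(-8827, Pow(-11987, -1)) = Mul(-8827, Rational(-1, 11987)) = Rational(8827, 11987) ≈ 0.73638)
Function('Q')(t, W) = Add(Mul(-5, t), Mul(5, W)) (Function('Q')(t, W) = Mul(-5, Add(t, Mul(-1, W))) = Add(Mul(-5, t), Mul(5, W)))
Add(Mul(-43385, Pow(Pow(Add(24807, H), Rational(1, 2)), -1)), Mul(Function('Q')(z, -116), Pow(-11819, -1))) = Add(Mul(-43385, Pow(Pow(Add(24807, Rational(8827, 11987)), Rational(1, 2)), -1)), Mul(Add(Mul(-5, -160), Mul(5, -116)), Pow(-11819, -1))) = Add(Mul(-43385, Pow(Pow(Rational(297370336, 11987), Rational(1, 2)), -1)), Mul(Add(800, -580), Rational(-1, 11819))) = Add(Mul(-43385, Pow(Mul(Rational(4, 11987), Pow(222786138602, Rational(1, 2))), -1)), Mul(220, Rational(-1, 11819))) = Add(Mul(-43385, Mul(Rational(1, 74342584), Pow(222786138602, Rational(1, 2)))), Rational(-220, 11819)) = Add(Mul(Rational(-43385, 74342584), Pow(222786138602, Rational(1, 2))), Rational(-220, 11819)) = Add(Rational(-220, 11819), Mul(Rational(-43385, 74342584), Pow(222786138602, Rational(1, 2))))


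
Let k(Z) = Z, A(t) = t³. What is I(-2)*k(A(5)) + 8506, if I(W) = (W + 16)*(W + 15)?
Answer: 31256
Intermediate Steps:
I(W) = (15 + W)*(16 + W) (I(W) = (16 + W)*(15 + W) = (15 + W)*(16 + W))
I(-2)*k(A(5)) + 8506 = (240 + (-2)² + 31*(-2))*5³ + 8506 = (240 + 4 - 62)*125 + 8506 = 182*125 + 8506 = 22750 + 8506 = 31256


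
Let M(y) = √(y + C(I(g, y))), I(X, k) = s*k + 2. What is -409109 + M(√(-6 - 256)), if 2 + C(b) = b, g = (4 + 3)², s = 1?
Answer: -409109 + 2^(¾)*131^(¼)*√I ≈ -4.0911e+5 + 4.0232*I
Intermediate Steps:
g = 49 (g = 7² = 49)
I(X, k) = 2 + k (I(X, k) = 1*k + 2 = k + 2 = 2 + k)
C(b) = -2 + b
M(y) = √2*√y (M(y) = √(y + (-2 + (2 + y))) = √(y + y) = √(2*y) = √2*√y)
-409109 + M(√(-6 - 256)) = -409109 + √2*√(√(-6 - 256)) = -409109 + √2*√(√(-262)) = -409109 + √2*√(I*√262) = -409109 + √2*(262^(¼)*√I) = -409109 + 2^(¾)*131^(¼)*√I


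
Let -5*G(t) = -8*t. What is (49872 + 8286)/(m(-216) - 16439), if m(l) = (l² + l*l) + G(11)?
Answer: 10770/14239 ≈ 0.75637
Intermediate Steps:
G(t) = 8*t/5 (G(t) = -(-8)*t/5 = 8*t/5)
m(l) = 88/5 + 2*l² (m(l) = (l² + l*l) + (8/5)*11 = (l² + l²) + 88/5 = 2*l² + 88/5 = 88/5 + 2*l²)
(49872 + 8286)/(m(-216) - 16439) = (49872 + 8286)/((88/5 + 2*(-216)²) - 16439) = 58158/((88/5 + 2*46656) - 16439) = 58158/((88/5 + 93312) - 16439) = 58158/(466648/5 - 16439) = 58158/(384453/5) = 58158*(5/384453) = 10770/14239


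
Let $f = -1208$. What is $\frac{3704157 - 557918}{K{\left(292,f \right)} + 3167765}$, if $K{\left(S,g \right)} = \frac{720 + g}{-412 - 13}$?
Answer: $\frac{1337151575}{1346300613} \approx 0.9932$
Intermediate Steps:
$K{\left(S,g \right)} = - \frac{144}{85} - \frac{g}{425}$ ($K{\left(S,g \right)} = \frac{720 + g}{-425} = \left(720 + g\right) \left(- \frac{1}{425}\right) = - \frac{144}{85} - \frac{g}{425}$)
$\frac{3704157 - 557918}{K{\left(292,f \right)} + 3167765} = \frac{3704157 - 557918}{\left(- \frac{144}{85} - - \frac{1208}{425}\right) + 3167765} = \frac{3146239}{\left(- \frac{144}{85} + \frac{1208}{425}\right) + 3167765} = \frac{3146239}{\frac{488}{425} + 3167765} = \frac{3146239}{\frac{1346300613}{425}} = 3146239 \cdot \frac{425}{1346300613} = \frac{1337151575}{1346300613}$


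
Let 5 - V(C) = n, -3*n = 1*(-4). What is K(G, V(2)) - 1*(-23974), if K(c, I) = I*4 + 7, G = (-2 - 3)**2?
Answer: 71987/3 ≈ 23996.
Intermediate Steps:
n = 4/3 (n = -(-4)/3 = -1/3*(-4) = 4/3 ≈ 1.3333)
V(C) = 11/3 (V(C) = 5 - 1*4/3 = 5 - 4/3 = 11/3)
G = 25 (G = (-5)**2 = 25)
K(c, I) = 7 + 4*I (K(c, I) = 4*I + 7 = 7 + 4*I)
K(G, V(2)) - 1*(-23974) = (7 + 4*(11/3)) - 1*(-23974) = (7 + 44/3) + 23974 = 65/3 + 23974 = 71987/3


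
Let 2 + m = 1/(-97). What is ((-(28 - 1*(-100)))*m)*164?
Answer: 4093440/97 ≈ 42200.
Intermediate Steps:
m = -195/97 (m = -2 + 1/(-97) = -2 - 1/97 = -195/97 ≈ -2.0103)
((-(28 - 1*(-100)))*m)*164 = (-(28 - 1*(-100))*(-195/97))*164 = (-(28 + 100)*(-195/97))*164 = (-1*128*(-195/97))*164 = -128*(-195/97)*164 = (24960/97)*164 = 4093440/97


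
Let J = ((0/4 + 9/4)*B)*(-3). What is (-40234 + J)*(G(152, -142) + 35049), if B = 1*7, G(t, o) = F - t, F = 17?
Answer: -2812759125/2 ≈ -1.4064e+9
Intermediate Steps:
G(t, o) = 17 - t
B = 7
J = -189/4 (J = ((0/4 + 9/4)*7)*(-3) = ((0*(1/4) + 9*(1/4))*7)*(-3) = ((0 + 9/4)*7)*(-3) = ((9/4)*7)*(-3) = (63/4)*(-3) = -189/4 ≈ -47.250)
(-40234 + J)*(G(152, -142) + 35049) = (-40234 - 189/4)*((17 - 1*152) + 35049) = -161125*((17 - 152) + 35049)/4 = -161125*(-135 + 35049)/4 = -161125/4*34914 = -2812759125/2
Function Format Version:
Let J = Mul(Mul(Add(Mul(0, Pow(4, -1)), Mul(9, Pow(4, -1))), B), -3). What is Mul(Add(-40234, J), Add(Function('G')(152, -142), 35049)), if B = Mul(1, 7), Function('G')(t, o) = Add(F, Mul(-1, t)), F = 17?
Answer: Rational(-2812759125, 2) ≈ -1.4064e+9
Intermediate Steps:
Function('G')(t, o) = Add(17, Mul(-1, t))
B = 7
J = Rational(-189, 4) (J = Mul(Mul(Add(Mul(0, Pow(4, -1)), Mul(9, Pow(4, -1))), 7), -3) = Mul(Mul(Add(Mul(0, Rational(1, 4)), Mul(9, Rational(1, 4))), 7), -3) = Mul(Mul(Add(0, Rational(9, 4)), 7), -3) = Mul(Mul(Rational(9, 4), 7), -3) = Mul(Rational(63, 4), -3) = Rational(-189, 4) ≈ -47.250)
Mul(Add(-40234, J), Add(Function('G')(152, -142), 35049)) = Mul(Add(-40234, Rational(-189, 4)), Add(Add(17, Mul(-1, 152)), 35049)) = Mul(Rational(-161125, 4), Add(Add(17, -152), 35049)) = Mul(Rational(-161125, 4), Add(-135, 35049)) = Mul(Rational(-161125, 4), 34914) = Rational(-2812759125, 2)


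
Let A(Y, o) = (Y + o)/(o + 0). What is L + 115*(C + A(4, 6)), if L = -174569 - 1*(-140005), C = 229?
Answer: -24112/3 ≈ -8037.3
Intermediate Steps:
A(Y, o) = (Y + o)/o
L = -34564 (L = -174569 + 140005 = -34564)
L + 115*(C + A(4, 6)) = -34564 + 115*(229 + (4 + 6)/6) = -34564 + 115*(229 + (1/6)*10) = -34564 + 115*(229 + 5/3) = -34564 + 115*(692/3) = -34564 + 79580/3 = -24112/3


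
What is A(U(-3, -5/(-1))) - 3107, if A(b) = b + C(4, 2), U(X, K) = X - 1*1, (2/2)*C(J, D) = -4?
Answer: -3115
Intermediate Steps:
C(J, D) = -4
U(X, K) = -1 + X (U(X, K) = X - 1 = -1 + X)
A(b) = -4 + b (A(b) = b - 4 = -4 + b)
A(U(-3, -5/(-1))) - 3107 = (-4 + (-1 - 3)) - 3107 = (-4 - 4) - 3107 = -8 - 3107 = -3115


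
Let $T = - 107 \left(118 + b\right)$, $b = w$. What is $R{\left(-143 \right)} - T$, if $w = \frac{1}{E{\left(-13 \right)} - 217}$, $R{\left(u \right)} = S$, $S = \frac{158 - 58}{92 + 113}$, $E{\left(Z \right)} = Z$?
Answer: $\frac{119063393}{9430} \approx 12626.0$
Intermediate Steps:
$S = \frac{20}{41}$ ($S = \frac{100}{205} = 100 \cdot \frac{1}{205} = \frac{20}{41} \approx 0.4878$)
$R{\left(u \right)} = \frac{20}{41}$
$w = - \frac{1}{230}$ ($w = \frac{1}{-13 - 217} = \frac{1}{-230} = - \frac{1}{230} \approx -0.0043478$)
$b = - \frac{1}{230} \approx -0.0043478$
$T = - \frac{2903873}{230}$ ($T = - 107 \left(118 - \frac{1}{230}\right) = \left(-107\right) \frac{27139}{230} = - \frac{2903873}{230} \approx -12626.0$)
$R{\left(-143 \right)} - T = \frac{20}{41} - - \frac{2903873}{230} = \frac{20}{41} + \frac{2903873}{230} = \frac{119063393}{9430}$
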